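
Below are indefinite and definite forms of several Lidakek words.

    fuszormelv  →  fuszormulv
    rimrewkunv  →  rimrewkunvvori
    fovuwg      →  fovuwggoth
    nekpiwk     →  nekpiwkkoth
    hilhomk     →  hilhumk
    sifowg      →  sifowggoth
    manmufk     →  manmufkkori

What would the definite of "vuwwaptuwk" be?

"vuwwaptuwk" has second-to-last letter 'w'. The stems whose second-to-last letter is 'w' (fovuwg → fovuwggoth, nekpiwk → nekpiwkkoth, sifowg → sifowggoth) double the final consonant and add -oth.
The other patterns: stems whose second-to-last letter is 'f' or 'n' double the final consonant and add -ori; stems whose second-to-last letter is 'l' or 'm' change the last vowel to 'u'.
So vuwwaptuwk → vuwwaptuwkkoth.

vuwwaptuwkkoth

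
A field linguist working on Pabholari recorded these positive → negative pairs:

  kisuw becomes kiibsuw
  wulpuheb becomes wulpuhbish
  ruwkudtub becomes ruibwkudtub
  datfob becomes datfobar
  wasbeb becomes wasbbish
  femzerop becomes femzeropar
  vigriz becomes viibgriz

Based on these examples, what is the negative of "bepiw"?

beibpiw

wulpuheb and datfob both end in -b yet inflect differently (wulpuhbish, datfobar), so the final letter is not what conditions the rule; the last vowel is.
"bepiw" has last vowel 'i'. The one such stem in the data (vigriz → viibgriz) inserts -ib- after the first vowel (as do ruwkudtub, kisuw), so the same rule applies.
So bepiw → beibpiw.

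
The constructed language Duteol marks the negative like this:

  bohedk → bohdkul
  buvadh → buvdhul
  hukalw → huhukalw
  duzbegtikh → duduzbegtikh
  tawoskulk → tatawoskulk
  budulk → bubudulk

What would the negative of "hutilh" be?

buvadh and duzbegtikh both end in -h yet inflect differently (buvdhul, duduzbegtikh), so the final letter is not what conditions the rule; the second-to-last letter is.
"hutilh" has second-to-last letter 'l'. The stems whose second-to-last letter is 'l' (hukalw → huhukalw, tawoskulk → tatawoskulk, budulk → bubudulk) repeat the first consonant+vowel as a prefix.
So hutilh → huhutilh.

huhutilh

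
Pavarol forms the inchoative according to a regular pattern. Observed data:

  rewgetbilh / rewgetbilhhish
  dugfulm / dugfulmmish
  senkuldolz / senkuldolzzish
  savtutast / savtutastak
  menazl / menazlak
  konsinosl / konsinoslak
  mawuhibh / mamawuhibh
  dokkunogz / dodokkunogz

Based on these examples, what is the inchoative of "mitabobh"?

mimitabobh

rewgetbilh and mawuhibh both end in -h yet inflect differently (rewgetbilhhish, mamawuhibh), so the final letter is not what conditions the rule; the second-to-last letter is.
"mitabobh" has second-to-last letter 'b'. The one such stem in the data (mawuhibh → mamawuhibh) repeats the first consonant+vowel as a prefix (as does dokkunogz), so the same rule applies.
The other patterns: stems whose second-to-last letter is 'l' double the final consonant and add -ish; stems whose second-to-last letter is 's' or 'z' add -ak.
So mitabobh → mimitabobh.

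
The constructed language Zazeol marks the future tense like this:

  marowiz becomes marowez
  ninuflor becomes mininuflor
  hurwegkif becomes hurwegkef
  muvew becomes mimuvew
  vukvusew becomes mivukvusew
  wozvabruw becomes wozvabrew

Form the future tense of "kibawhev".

muvew and wozvabruw both end in -w yet inflect differently (mimuvew, wozvabrew), so the final letter is not what conditions the rule; the last vowel is.
"kibawhev" has last vowel 'e'. The stems whose last vowel is 'e' (muvew → mimuvew, vukvusew → mivukvusew) add the prefix mi-.
So kibawhev → mikibawhev.

mikibawhev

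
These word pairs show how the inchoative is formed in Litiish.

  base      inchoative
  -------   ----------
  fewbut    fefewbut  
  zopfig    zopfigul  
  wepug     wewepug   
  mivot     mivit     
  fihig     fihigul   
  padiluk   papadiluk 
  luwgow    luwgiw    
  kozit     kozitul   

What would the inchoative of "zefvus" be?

zezefvus

kozit and mivot both end in -t yet inflect differently (kozitul, mivit), so the final letter is not what conditions the rule; the last vowel is.
"zefvus" has last vowel 'u'. The stems whose last vowel is 'u' (wepug → wewepug, padiluk → papadiluk, fewbut → fefewbut) repeat the first consonant+vowel as a prefix.
The other patterns: stems whose last vowel is 'i' add -ul; stems whose last vowel is 'o' change the last vowel to 'i'.
So zefvus → zezefvus.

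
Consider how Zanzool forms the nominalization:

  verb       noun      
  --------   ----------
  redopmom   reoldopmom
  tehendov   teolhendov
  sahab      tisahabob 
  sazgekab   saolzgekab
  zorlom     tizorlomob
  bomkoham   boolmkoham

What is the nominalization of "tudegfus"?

tuoldegfus

zorlom and bomkoham both end in -m yet inflect differently (tizorlomob, boolmkoham), so the final letter is not what conditions the rule; the number of vowels is.
"tudegfus" has 3 vowels. The stems with 3 vowels (bomkoham → boolmkoham, redopmom → reoldopmom, sazgekab → saolzgekab) insert -ol- after the first vowel.
The other pattern: stems with 2 vowels add ti- … -ob around the stem.
So tudegfus → tuoldegfus.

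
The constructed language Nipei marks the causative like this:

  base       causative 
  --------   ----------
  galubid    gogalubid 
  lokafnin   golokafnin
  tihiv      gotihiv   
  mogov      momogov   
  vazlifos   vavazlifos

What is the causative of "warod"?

wawarod

"warod" has last vowel 'o'. The stems whose last vowel is 'o' (mogov → momogov, vazlifos → vavazlifos) repeat the first consonant+vowel as a prefix.
The other pattern: stems whose last vowel is 'i' add the prefix go-.
So warod → wawarod.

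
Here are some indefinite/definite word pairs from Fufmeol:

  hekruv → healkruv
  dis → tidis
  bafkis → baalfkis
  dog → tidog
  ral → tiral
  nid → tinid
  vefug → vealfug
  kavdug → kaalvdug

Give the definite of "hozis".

hoalzis

bafkis and dis both end in -s yet inflect differently (baalfkis, tidis), so the final letter is not what conditions the rule; the number of vowels is.
"hozis" has 2 vowels. The stems with 2 vowels (kavdug → kaalvdug, hekruv → healkruv, bafkis → baalfkis) insert -al- after the first vowel.
The other pattern: stems with 1 vowel add the prefix ti-.
So hozis → hoalzis.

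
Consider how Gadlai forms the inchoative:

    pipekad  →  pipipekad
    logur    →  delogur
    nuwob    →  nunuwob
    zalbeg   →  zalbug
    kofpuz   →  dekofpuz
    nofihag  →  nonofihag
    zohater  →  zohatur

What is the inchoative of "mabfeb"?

"mabfeb" has last vowel 'e'. The stems whose last vowel is 'e' (zalbeg → zalbug, zohater → zohatur) change the last vowel to 'u'.
So mabfeb → mabfub.

mabfub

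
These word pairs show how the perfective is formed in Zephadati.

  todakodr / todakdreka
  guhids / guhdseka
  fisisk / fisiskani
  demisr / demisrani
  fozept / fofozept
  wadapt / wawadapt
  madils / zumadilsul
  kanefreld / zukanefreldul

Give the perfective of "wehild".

zuwehildul

"wehild" has second-to-last letter 'l'. The stems whose second-to-last letter is 'l' (madils → zumadilsul, kanefreld → zukanefreldul) add zu- … -ul around the stem.
The other patterns: stems whose second-to-last letter is 'd' delete the last vowel and add -eka; stems whose second-to-last letter is 's' add -ani; stems whose second-to-last letter is 'p' repeat the first consonant+vowel as a prefix.
So wehild → zuwehildul.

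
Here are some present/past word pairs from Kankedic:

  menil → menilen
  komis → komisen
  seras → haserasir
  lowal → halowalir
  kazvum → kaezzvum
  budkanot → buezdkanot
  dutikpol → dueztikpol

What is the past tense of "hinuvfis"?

hinuvfisen

komis and seras both end in -s yet inflect differently (komisen, haserasir), so the final letter is not what conditions the rule; the last vowel is.
"hinuvfis" has last vowel 'i'. The stems whose last vowel is 'i' (menil → menilen, komis → komisen) add -en.
So hinuvfis → hinuvfisen.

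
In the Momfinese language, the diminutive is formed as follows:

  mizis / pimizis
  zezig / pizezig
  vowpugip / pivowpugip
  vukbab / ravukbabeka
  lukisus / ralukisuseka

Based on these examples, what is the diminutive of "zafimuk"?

"zafimuk" has last vowel 'u'. The one such stem in the data (lukisus → ralukisuseka) adds ra- … -eka around the stem, so the same rule applies.
So zafimuk → razafimukeka.

razafimukeka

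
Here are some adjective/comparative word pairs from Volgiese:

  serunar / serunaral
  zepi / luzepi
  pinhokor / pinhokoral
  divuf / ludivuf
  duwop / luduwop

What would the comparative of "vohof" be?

pinhokor and duwop both have last vowel 'o' yet inflect differently (pinhokoral, luduwop), so the last vowel is not what conditions the rule; the final letter is.
"vohof" ends in -f. The one such stem in the data (divuf → ludivuf) adds the prefix lu-, so the same rule applies.
The other pattern: stems ending in -r add -al.
So vohof → luvohof.

luvohof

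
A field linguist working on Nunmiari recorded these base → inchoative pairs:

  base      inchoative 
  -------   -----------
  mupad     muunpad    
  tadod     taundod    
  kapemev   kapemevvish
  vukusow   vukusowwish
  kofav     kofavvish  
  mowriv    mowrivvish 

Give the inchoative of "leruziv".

tadod and vukusow both have last vowel 'o' yet inflect differently (taundod, vukusowwish), so the last vowel is not what conditions the rule; the final letter is.
"leruziv" ends in -v. The stems ending in -v (kapemev → kapemevvish, kofav → kofavvish, mowriv → mowrivvish) double the final consonant and add -ish.
The other pattern: stems ending in -d insert -un- after the first vowel.
So leruziv → leruzivvish.

leruzivvish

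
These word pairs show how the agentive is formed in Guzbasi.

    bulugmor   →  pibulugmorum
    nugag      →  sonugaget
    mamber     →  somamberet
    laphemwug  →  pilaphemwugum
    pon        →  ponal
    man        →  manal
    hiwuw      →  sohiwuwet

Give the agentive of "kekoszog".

pikekoszogum

mamber and bulugmor both end in -r yet inflect differently (somamberet, pibulugmorum), so the final letter is not what conditions the rule; the number of vowels is.
"kekoszog" has 3 vowels. The stems with 3 vowels (bulugmor → pibulugmorum, laphemwug → pilaphemwugum) add pi- … -um around the stem.
So kekoszog → pikekoszogum.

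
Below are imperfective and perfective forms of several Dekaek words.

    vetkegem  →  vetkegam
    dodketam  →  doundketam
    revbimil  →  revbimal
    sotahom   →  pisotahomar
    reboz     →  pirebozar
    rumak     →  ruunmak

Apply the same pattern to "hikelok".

pihikelokar

sotahom and dodketam both end in -m yet inflect differently (pisotahomar, doundketam), so the final letter is not what conditions the rule; the last vowel is.
"hikelok" has last vowel 'o'. The stems whose last vowel is 'o' (sotahom → pisotahomar, reboz → pirebozar) add pi- … -ar around the stem.
So hikelok → pihikelokar.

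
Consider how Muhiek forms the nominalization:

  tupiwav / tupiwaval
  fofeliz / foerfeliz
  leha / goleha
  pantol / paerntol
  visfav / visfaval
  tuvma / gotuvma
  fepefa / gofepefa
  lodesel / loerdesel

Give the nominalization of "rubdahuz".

"rubdahuz" ends in -z. The one such stem in the data (fofeliz → foerfeliz) inserts -er- after the first vowel (as do pantol, lodesel), so the same rule applies.
So rubdahuz → ruerbdahuz.

ruerbdahuz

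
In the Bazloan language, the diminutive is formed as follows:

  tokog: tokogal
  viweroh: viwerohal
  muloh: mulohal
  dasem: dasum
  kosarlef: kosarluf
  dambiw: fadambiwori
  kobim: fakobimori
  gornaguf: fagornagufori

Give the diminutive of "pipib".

fapipibori

dasem and kobim both end in -m yet inflect differently (dasum, fakobimori), so the final letter is not what conditions the rule; the last vowel is.
"pipib" has last vowel 'i'. The stems whose last vowel is 'i' (dambiw → fadambiwori, kobim → fakobimori) add fa- … -ori around the stem.
So pipib → fapipibori.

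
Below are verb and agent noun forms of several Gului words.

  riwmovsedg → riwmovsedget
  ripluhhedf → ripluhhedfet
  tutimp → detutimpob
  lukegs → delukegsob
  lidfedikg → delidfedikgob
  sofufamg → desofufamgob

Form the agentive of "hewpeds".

riwmovsedg and lidfedikg both end in -g yet inflect differently (riwmovsedget, delidfedikgob), so the final letter is not what conditions the rule; the second-to-last letter is.
"hewpeds" has second-to-last letter 'd'. The stems whose second-to-last letter is 'd' (riwmovsedg → riwmovsedget, ripluhhedf → ripluhhedfet) add -et.
So hewpeds → hewpedset.

hewpedset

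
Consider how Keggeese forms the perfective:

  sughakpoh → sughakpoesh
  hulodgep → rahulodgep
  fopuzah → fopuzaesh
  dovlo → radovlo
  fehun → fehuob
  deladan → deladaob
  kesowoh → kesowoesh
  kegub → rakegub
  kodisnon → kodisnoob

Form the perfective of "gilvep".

"gilvep" ends in -p. The one such stem in the data (hulodgep → rahulodgep) adds the prefix ra-, so the same rule applies.
So gilvep → ragilvep.

ragilvep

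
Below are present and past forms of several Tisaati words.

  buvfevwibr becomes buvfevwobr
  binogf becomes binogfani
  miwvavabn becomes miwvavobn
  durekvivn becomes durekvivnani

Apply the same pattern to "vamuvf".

miwvavabn and durekvivn both end in -n yet inflect differently (miwvavobn, durekvivnani), so the final letter is not what conditions the rule; the second-to-last letter is.
"vamuvf" has second-to-last letter 'v'. The one such stem in the data (durekvivn → durekvivnani) adds -ani, so the same rule applies.
So vamuvf → vamuvfani.

vamuvfani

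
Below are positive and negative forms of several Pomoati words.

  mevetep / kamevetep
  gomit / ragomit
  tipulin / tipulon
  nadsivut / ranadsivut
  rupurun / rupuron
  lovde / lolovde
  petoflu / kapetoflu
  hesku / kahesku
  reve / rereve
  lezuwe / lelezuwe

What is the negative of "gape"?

gagape

nadsivut and rupurun both have last vowel 'u' yet inflect differently (ranadsivut, rupuron), so the last vowel is not what conditions the rule; the final letter is.
"gape" ends in -e. The stems ending in -e (lezuwe → lelezuwe, lovde → lolovde, reve → rereve) repeat the first consonant+vowel as a prefix.
The other patterns: stems ending in -t add the prefix ra-; stems ending in -n change the last vowel to 'o'; stems ending in -p or -u add the prefix ka-.
So gape → gagape.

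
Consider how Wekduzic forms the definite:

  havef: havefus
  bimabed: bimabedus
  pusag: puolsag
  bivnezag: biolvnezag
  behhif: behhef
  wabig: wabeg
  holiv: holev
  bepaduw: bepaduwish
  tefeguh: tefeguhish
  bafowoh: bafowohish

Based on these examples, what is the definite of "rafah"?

havef and behhif both end in -f yet inflect differently (havefus, behhef), so the final letter is not what conditions the rule; the last vowel is.
"rafah" has last vowel 'a'. The stems whose last vowel is 'a' (pusag → puolsag, bivnezag → biolvnezag) insert -ol- after the first vowel.
So rafah → raolfah.

raolfah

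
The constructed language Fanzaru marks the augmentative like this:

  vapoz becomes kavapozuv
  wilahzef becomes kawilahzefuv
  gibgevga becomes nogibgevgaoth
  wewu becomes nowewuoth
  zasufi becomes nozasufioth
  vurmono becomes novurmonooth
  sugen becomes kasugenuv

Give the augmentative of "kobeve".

nokobeveoth

vurmono and vapoz both have last vowel 'o' yet inflect differently (novurmonooth, kavapozuv), so the last vowel is not what conditions the rule; whether the stem ends in a vowel or a consonant is.
"kobeve" ends in a vowel. The stems ending in a vowel (vurmono → novurmonooth, wewu → nowewuoth, gibgevga → nogibgevgaoth) add no- … -oth around the stem.
So kobeve → nokobeveoth.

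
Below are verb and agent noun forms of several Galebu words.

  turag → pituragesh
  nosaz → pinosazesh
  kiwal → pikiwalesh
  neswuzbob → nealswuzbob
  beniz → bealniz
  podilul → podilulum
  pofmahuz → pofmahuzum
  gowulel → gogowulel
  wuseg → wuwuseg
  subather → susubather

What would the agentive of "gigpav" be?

nosaz and beniz both end in -z yet inflect differently (pinosazesh, bealniz), so the final letter is not what conditions the rule; the last vowel is.
"gigpav" has last vowel 'a'. The stems whose last vowel is 'a' (turag → pituragesh, nosaz → pinosazesh, kiwal → pikiwalesh) add pi- … -esh around the stem.
The other patterns: stems whose last vowel is 'i' or 'o' insert -al- after the first vowel; stems whose last vowel is 'u' add -um; stems whose last vowel is 'e' repeat the first consonant+vowel as a prefix.
So gigpav → pigigpavesh.

pigigpavesh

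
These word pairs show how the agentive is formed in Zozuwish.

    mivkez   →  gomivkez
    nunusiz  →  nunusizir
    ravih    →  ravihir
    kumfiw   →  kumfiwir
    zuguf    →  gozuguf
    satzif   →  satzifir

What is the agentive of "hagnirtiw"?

hagnirtiwir

nunusiz and mivkez both end in -z yet inflect differently (nunusizir, gomivkez), so the final letter is not what conditions the rule; the last vowel is.
"hagnirtiw" has last vowel 'i'. The stems whose last vowel is 'i' (satzif → satzifir, kumfiw → kumfiwir, nunusiz → nunusizir) add -ir.
So hagnirtiw → hagnirtiwir.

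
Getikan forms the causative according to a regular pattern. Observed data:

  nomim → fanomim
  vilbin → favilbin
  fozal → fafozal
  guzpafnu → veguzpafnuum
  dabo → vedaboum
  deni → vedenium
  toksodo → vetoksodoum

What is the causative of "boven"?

faboven

nomim and deni both have last vowel 'i' yet inflect differently (fanomim, vedenium), so the last vowel is not what conditions the rule; whether the stem ends in a vowel or a consonant is.
"boven" ends in a consonant. The stems ending in a consonant (nomim → fanomim, vilbin → favilbin, fozal → fafozal) add the prefix fa-.
So boven → faboven.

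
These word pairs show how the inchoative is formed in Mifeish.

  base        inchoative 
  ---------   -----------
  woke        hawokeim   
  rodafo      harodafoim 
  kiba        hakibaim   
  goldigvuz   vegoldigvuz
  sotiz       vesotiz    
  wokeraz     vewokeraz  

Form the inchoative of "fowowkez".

vefowowkez

kiba and wokeraz both have last vowel 'a' yet inflect differently (hakibaim, vewokeraz), so the last vowel is not what conditions the rule; whether the stem ends in a vowel or a consonant is.
"fowowkez" ends in a consonant. The stems ending in a consonant (goldigvuz → vegoldigvuz, sotiz → vesotiz, wokeraz → vewokeraz) add the prefix ve-.
So fowowkez → vefowowkez.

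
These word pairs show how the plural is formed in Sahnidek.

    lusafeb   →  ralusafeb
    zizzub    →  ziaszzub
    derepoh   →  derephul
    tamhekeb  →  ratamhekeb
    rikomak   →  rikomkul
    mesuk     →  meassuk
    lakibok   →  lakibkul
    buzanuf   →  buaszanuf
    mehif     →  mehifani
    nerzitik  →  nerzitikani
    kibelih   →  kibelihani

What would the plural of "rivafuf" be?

riasvafuf

mesuk and nerzitik both end in -k yet inflect differently (meassuk, nerzitikani), so the final letter is not what conditions the rule; the last vowel is.
"rivafuf" has last vowel 'u'. The stems whose last vowel is 'u' (mesuk → meassuk, buzanuf → buaszanuf, zizzub → ziaszzub) insert -as- after the first vowel.
So rivafuf → riasvafuf.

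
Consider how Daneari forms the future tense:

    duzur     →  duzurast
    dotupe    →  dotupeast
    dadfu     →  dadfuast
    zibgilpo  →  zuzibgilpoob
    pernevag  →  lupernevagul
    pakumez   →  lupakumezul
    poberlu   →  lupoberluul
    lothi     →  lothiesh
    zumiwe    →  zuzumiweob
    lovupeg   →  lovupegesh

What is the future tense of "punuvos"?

"punuvos" begins with p-. The stems beginning with p- (pernevag → lupernevagul, poberlu → lupoberluul, pakumez → lupakumezul) add lu- … -ul around the stem.
The other patterns: stems beginning with z- add zu- … -ob around the stem; stems beginning with l- add -esh; stems beginning with d- add -ast.
So punuvos → lupunuvosul.

lupunuvosul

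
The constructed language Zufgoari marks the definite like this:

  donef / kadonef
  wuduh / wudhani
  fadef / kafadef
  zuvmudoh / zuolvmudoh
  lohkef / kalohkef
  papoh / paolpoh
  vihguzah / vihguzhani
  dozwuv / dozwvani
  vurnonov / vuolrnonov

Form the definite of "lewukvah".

lewukvhani

vurnonov and dozwuv both end in -v yet inflect differently (vuolrnonov, dozwvani), so the final letter is not what conditions the rule; the last vowel is.
"lewukvah" has last vowel 'a'. The one such stem in the data (vihguzah → vihguzhani) deletes the last vowel and adds -ani (as do dozwuv, wuduh), so the same rule applies.
So lewukvah → lewukvhani.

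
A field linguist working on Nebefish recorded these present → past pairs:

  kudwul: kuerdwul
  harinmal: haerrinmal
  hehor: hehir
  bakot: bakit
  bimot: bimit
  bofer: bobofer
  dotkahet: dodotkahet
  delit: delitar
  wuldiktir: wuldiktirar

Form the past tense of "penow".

peniw

"penow" has last vowel 'o'. The stems whose last vowel is 'o' (hehor → hehir, bakot → bakit, bimot → bimit) change the last vowel to 'i'.
So penow → peniw.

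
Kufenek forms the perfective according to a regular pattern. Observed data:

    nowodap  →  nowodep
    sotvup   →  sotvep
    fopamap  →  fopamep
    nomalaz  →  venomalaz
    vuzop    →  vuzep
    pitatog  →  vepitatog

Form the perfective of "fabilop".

fabilep

vuzop and pitatog both have last vowel 'o' yet inflect differently (vuzep, vepitatog), so the last vowel is not what conditions the rule; the final letter is.
"fabilop" ends in -p. The stems ending in -p (vuzop → vuzep, nowodap → nowodep, sotvup → sotvep) change the last vowel to 'e'.
The other pattern: stems ending in -g or -z add the prefix ve-.
So fabilop → fabilep.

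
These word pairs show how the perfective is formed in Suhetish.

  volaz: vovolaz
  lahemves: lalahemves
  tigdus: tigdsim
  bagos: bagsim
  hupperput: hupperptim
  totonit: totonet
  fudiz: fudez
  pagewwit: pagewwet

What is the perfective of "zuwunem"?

zuzuwunem

"zuwunem" has last vowel 'e'. The one such stem in the data (lahemves → lalahemves) repeats the first consonant+vowel as a prefix (as does volaz), so the same rule applies.
The other patterns: stems whose last vowel is 'o' or 'u' delete the last vowel and add -im; stems whose last vowel is 'i' change the last vowel to 'e'.
So zuwunem → zuzuwunem.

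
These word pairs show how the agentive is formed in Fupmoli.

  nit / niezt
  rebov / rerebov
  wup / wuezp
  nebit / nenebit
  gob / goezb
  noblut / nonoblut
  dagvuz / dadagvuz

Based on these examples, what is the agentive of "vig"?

noblut and nit both end in -t yet inflect differently (nonoblut, niezt), so the final letter is not what conditions the rule; the number of vowels is.
"vig" has 1 vowel. The stems with 1 vowel (wup → wuezp, gob → goezb, nit → niezt) insert -ez- after the first vowel.
So vig → viezg.

viezg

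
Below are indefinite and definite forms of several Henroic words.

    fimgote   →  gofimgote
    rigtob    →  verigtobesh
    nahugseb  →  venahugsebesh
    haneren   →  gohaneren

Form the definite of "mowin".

gomowin

"mowin" ends in -n. The one such stem in the data (haneren → gohaneren) adds the prefix go-, so the same rule applies.
The other pattern: stems ending in -b add ve- … -esh around the stem.
So mowin → gomowin.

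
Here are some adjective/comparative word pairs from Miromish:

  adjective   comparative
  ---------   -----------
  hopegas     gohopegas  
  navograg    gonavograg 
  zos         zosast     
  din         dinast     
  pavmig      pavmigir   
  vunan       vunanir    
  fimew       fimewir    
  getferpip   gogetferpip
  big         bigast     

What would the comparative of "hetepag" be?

din and vunan both end in -n yet inflect differently (dinast, vunanir), so the final letter is not what conditions the rule; the number of vowels is.
"hetepag" has 3 vowels. The stems with 3 vowels (hopegas → gohopegas, getferpip → gogetferpip, navograg → gonavograg) add the prefix go-.
The other patterns: stems with 1 vowel add -ast; stems with 2 vowels add -ir.
So hetepag → gohetepag.

gohetepag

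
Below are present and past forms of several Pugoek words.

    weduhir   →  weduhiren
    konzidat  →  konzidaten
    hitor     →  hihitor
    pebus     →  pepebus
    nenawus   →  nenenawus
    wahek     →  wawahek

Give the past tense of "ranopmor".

raranopmor

"ranopmor" has last vowel 'o'. The one such stem in the data (hitor → hihitor) repeats the first consonant+vowel as a prefix (as do pebus, nenawus), so the same rule applies.
So ranopmor → raranopmor.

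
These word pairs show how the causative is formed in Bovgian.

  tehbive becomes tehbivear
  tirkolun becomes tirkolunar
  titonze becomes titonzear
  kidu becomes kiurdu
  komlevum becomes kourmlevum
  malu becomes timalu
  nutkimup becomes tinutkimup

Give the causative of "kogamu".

kourgamu

"kogamu" begins with k-. The stems beginning with k- (kidu → kiurdu, komlevum → kourmlevum) insert -ur- after the first vowel.
So kogamu → kourgamu.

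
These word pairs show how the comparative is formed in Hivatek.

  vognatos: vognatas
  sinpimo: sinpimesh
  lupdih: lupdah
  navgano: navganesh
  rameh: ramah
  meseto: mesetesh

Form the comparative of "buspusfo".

buspusfesh

meseto and vognatos both have last vowel 'o' yet inflect differently (mesetesh, vognatas), so the last vowel is not what conditions the rule; the final letter is.
"buspusfo" ends in -o. The stems ending in -o (meseto → mesetesh, navgano → navganesh, sinpimo → sinpimesh) drop the final letter and add -esh.
So buspusfo → buspusfesh.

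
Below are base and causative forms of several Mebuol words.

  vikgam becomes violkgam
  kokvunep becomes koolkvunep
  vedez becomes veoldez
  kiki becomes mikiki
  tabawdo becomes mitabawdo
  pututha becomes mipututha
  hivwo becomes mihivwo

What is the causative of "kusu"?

mikusu

vikgam and pututha both have last vowel 'a' yet inflect differently (violkgam, mipututha), so the last vowel is not what conditions the rule; whether the stem ends in a vowel or a consonant is.
"kusu" ends in a vowel. The stems ending in a vowel (kiki → mikiki, tabawdo → mitabawdo, pututha → mipututha) add the prefix mi-.
So kusu → mikusu.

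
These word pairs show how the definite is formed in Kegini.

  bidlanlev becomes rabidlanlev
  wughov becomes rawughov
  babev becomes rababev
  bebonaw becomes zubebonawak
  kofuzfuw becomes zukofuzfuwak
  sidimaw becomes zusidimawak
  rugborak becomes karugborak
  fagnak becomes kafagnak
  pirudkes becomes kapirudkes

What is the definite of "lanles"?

bebonaw and rugborak both have last vowel 'a' yet inflect differently (zubebonawak, karugborak), so the last vowel is not what conditions the rule; the final letter is.
"lanles" ends in -s. The one such stem in the data (pirudkes → kapirudkes) adds the prefix ka-, so the same rule applies.
The other patterns: stems ending in -v add the prefix ra-; stems ending in -w add zu- … -ak around the stem.
So lanles → kalanles.

kalanles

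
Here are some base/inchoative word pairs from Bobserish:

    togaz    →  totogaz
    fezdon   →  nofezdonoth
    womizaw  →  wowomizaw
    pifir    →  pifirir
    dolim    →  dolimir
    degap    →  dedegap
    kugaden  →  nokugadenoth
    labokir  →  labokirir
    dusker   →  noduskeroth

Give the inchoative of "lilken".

labokir and dusker both end in -r yet inflect differently (labokirir, noduskeroth), so the final letter is not what conditions the rule; the last vowel is.
"lilken" has last vowel 'e'. The stems whose last vowel is 'e' (dusker → noduskeroth, kugaden → nokugadenoth) add no- … -oth around the stem.
So lilken → nolilkenoth.

nolilkenoth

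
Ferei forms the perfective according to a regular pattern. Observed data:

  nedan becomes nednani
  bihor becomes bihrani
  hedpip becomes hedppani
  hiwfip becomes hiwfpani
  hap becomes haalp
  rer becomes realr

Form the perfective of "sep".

"sep" has 1 vowel. The stems with 1 vowel (hap → haalp, rer → realr) insert -al- after the first vowel.
So sep → sealp.

sealp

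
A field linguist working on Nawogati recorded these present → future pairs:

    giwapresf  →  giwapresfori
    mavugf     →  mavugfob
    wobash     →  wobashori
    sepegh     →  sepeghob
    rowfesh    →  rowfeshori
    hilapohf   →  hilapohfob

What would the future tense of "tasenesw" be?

wobash and sepegh both end in -h yet inflect differently (wobashori, sepeghob), so the final letter is not what conditions the rule; the second-to-last letter is.
"tasenesw" has second-to-last letter 's'. The stems whose second-to-last letter is 's' (wobash → wobashori, giwapresf → giwapresfori, rowfesh → rowfeshori) add -ori.
The other pattern: stems whose second-to-last letter is 'g' or 'h' add -ob.
So tasenesw → taseneswori.

taseneswori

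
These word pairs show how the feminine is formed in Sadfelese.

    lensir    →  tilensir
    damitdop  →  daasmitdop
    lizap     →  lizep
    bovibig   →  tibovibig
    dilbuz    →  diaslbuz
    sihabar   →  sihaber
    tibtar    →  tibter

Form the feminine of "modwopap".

tibtar and lensir both end in -r yet inflect differently (tibter, tilensir), so the final letter is not what conditions the rule; the last vowel is.
"modwopap" has last vowel 'a'. The stems whose last vowel is 'a' (lizap → lizep, tibtar → tibter, sihabar → sihaber) change the last vowel to 'e'.
The other patterns: stems whose last vowel is 'i' add the prefix ti-; stems whose last vowel is 'o' or 'u' insert -as- after the first vowel.
So modwopap → modwopep.

modwopep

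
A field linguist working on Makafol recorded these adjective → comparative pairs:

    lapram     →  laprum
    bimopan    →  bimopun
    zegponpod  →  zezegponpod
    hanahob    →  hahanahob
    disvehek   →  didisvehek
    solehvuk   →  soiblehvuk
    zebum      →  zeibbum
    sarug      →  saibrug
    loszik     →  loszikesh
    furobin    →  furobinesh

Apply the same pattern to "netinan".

netinun

disvehek and solehvuk both end in -k yet inflect differently (didisvehek, soiblehvuk), so the final letter is not what conditions the rule; the last vowel is.
"netinan" has last vowel 'a'. The stems whose last vowel is 'a' (lapram → laprum, bimopan → bimopun) change the last vowel to 'u'.
The other patterns: stems whose last vowel is 'e' or 'o' repeat the first consonant+vowel as a prefix; stems whose last vowel is 'u' insert -ib- after the first vowel; stems whose last vowel is 'i' add -esh.
So netinan → netinun.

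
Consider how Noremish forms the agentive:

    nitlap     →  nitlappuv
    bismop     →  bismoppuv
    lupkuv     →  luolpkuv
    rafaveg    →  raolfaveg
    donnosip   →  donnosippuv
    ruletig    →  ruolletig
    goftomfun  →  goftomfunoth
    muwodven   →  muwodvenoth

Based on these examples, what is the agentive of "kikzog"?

kiolkzog

donnosip and ruletig both have last vowel 'i' yet inflect differently (donnosippuv, ruolletig), so the last vowel is not what conditions the rule; the final letter is.
"kikzog" ends in -g. The stems ending in -g (ruletig → ruolletig, rafaveg → raolfaveg) insert -ol- after the first vowel.
So kikzog → kiolkzog.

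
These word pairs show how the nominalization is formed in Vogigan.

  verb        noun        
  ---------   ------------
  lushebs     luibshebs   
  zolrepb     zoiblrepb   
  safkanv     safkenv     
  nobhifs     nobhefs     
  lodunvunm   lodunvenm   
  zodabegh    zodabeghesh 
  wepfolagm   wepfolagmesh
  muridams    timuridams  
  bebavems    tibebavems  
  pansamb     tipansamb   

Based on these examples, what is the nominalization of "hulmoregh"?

lushebs and nobhifs both end in -s yet inflect differently (luibshebs, nobhefs), so the final letter is not what conditions the rule; the second-to-last letter is.
"hulmoregh" has second-to-last letter 'g'. The stems whose second-to-last letter is 'g' (zodabegh → zodabeghesh, wepfolagm → wepfolagmesh) add -esh.
So hulmoregh → hulmoreghesh.

hulmoreghesh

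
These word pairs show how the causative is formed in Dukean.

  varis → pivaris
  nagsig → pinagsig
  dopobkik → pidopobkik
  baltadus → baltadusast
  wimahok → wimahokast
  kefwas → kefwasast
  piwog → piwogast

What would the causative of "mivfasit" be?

pimivfasit

varis and baltadus both end in -s yet inflect differently (pivaris, baltadusast), so the final letter is not what conditions the rule; the last vowel is.
"mivfasit" has last vowel 'i'. The stems whose last vowel is 'i' (varis → pivaris, nagsig → pinagsig, dopobkik → pidopobkik) add the prefix pi-.
The other pattern: stems whose last vowel is 'a', 'o' or 'u' add -ast.
So mivfasit → pimivfasit.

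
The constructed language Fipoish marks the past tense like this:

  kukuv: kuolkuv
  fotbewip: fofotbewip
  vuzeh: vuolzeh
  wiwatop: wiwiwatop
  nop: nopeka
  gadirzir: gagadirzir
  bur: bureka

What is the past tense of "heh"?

heheka

nop and wiwatop both end in -p yet inflect differently (nopeka, wiwiwatop), so the final letter is not what conditions the rule; the number of vowels is.
"heh" has 1 vowel. The stems with 1 vowel (bur → bureka, nop → nopeka) add -eka.
So heh → heheka.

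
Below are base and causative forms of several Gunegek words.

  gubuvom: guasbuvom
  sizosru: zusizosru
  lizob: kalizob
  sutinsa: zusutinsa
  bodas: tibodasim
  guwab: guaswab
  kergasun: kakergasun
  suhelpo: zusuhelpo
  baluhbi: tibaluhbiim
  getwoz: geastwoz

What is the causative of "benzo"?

tibenzoim

"benzo" begins with b-. The stems beginning with b- (baluhbi → tibaluhbiim, bodas → tibodasim) add ti- … -im around the stem.
So benzo → tibenzoim.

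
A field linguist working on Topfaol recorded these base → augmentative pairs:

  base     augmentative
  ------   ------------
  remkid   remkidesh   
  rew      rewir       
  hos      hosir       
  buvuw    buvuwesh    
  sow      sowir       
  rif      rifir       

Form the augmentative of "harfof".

harfofesh

buvuw and sow both end in -w yet inflect differently (buvuwesh, sowir), so the final letter is not what conditions the rule; the number of vowels is.
"harfof" has 2 vowels. The stems with 2 vowels (remkid → remkidesh, buvuw → buvuwesh) add -esh.
So harfof → harfofesh.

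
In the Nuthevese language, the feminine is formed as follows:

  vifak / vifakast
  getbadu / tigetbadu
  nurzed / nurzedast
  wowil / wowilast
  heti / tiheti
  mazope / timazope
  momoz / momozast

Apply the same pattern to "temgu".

titemgu

"temgu" ends in a vowel. The stems ending in a vowel (mazope → timazope, heti → tiheti, getbadu → tigetbadu) add the prefix ti-.
So temgu → titemgu.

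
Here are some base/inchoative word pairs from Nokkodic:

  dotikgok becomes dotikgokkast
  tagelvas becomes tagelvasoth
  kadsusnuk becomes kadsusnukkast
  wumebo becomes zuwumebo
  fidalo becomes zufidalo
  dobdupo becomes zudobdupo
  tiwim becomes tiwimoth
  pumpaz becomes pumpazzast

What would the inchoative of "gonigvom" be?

dotikgok and dobdupo both have last vowel 'o' yet inflect differently (dotikgokkast, zudobdupo), so the last vowel is not what conditions the rule; the final letter is.
"gonigvom" ends in -m. The one such stem in the data (tiwim → tiwimoth) adds -oth, so the same rule applies.
The other patterns: stems ending in -k or -z double the final consonant and add -ast; stems ending in -o add the prefix zu-.
So gonigvom → gonigvomoth.

gonigvomoth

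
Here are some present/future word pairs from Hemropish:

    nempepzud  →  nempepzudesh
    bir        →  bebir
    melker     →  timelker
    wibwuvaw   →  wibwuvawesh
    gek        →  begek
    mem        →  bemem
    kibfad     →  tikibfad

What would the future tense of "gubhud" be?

bir and melker both end in -r yet inflect differently (bebir, timelker), so the final letter is not what conditions the rule; the number of vowels is.
"gubhud" has 2 vowels. The stems with 2 vowels (kibfad → tikibfad, melker → timelker) add the prefix ti-.
So gubhud → tigubhud.

tigubhud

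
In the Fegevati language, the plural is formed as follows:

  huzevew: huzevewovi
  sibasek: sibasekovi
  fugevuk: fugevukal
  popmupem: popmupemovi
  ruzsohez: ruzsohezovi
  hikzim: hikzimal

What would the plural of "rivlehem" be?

popmupem and hikzim both end in -m yet inflect differently (popmupemovi, hikzimal), so the final letter is not what conditions the rule; the last vowel is.
"rivlehem" has last vowel 'e'. The stems whose last vowel is 'e' (ruzsohez → ruzsohezovi, popmupem → popmupemovi, sibasek → sibasekovi) add -ovi.
So rivlehem → rivlehemovi.

rivlehemovi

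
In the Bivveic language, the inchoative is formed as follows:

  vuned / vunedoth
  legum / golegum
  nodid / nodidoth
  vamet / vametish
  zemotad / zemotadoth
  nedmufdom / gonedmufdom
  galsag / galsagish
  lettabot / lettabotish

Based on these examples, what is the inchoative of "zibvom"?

"zibvom" ends in -m. The stems ending in -m (nedmufdom → gonedmufdom, legum → golegum) add the prefix go-.
The other patterns: stems ending in -d add -oth; stems ending in -g or -t add -ish.
So zibvom → gozibvom.

gozibvom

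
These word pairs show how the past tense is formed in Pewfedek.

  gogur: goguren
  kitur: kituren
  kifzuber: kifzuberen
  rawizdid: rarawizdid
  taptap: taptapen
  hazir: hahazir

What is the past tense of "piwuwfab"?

hazir and kitur both end in -r yet inflect differently (hahazir, kituren), so the final letter is not what conditions the rule; the last vowel is.
"piwuwfab" has last vowel 'a'. The one such stem in the data (taptap → taptapen) adds -en, so the same rule applies.
The other pattern: stems whose last vowel is 'i' repeat the first consonant+vowel as a prefix.
So piwuwfab → piwuwfaben.

piwuwfaben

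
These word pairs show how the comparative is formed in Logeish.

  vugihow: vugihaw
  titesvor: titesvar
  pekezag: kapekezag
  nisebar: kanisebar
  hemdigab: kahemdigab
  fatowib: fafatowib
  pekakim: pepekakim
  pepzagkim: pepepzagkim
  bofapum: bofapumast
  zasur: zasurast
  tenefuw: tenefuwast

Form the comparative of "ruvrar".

titesvor and nisebar both end in -r yet inflect differently (titesvar, kanisebar), so the final letter is not what conditions the rule; the last vowel is.
"ruvrar" has last vowel 'a'. The stems whose last vowel is 'a' (pekezag → kapekezag, nisebar → kanisebar, hemdigab → kahemdigab) add the prefix ka-.
So ruvrar → karuvrar.

karuvrar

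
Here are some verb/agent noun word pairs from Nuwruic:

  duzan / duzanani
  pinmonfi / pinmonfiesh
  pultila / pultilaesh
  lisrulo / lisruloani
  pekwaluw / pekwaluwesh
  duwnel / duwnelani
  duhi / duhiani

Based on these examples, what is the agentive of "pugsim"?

pugsimesh

pinmonfi and duhi both end in -i yet inflect differently (pinmonfiesh, duhiani), so the final letter is not what conditions the rule; the first letter is.
"pugsim" begins with p-. The stems beginning with p- (pekwaluw → pekwaluwesh, pultila → pultilaesh, pinmonfi → pinmonfiesh) add -esh.
The other pattern: stems beginning with d- or l- add -ani.
So pugsim → pugsimesh.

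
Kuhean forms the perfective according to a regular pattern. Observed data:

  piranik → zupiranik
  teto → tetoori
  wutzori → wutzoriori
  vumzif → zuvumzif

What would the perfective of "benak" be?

zubenak

"benak" ends in a consonant. The stems ending in a consonant (piranik → zupiranik, vumzif → zuvumzif) add the prefix zu-.
The other pattern: stems ending in a vowel add -ori.
So benak → zubenak.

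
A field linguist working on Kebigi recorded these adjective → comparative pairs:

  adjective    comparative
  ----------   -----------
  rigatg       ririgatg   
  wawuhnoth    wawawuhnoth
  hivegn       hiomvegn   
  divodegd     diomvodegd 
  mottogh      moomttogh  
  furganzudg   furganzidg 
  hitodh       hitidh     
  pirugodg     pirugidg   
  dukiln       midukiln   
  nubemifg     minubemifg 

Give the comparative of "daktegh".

daomktegh

wawuhnoth and mottogh both end in -h yet inflect differently (wawawuhnoth, moomttogh), so the final letter is not what conditions the rule; the second-to-last letter is.
"daktegh" has second-to-last letter 'g'. The stems whose second-to-last letter is 'g' (hivegn → hiomvegn, divodegd → diomvodegd, mottogh → moomttogh) insert -om- after the first vowel.
The other patterns: stems whose second-to-last letter is 't' repeat the first consonant+vowel as a prefix; stems whose second-to-last letter is 'd' change the last vowel to 'i'; stems whose second-to-last letter is 'f' or 'l' add the prefix mi-.
So daktegh → daomktegh.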